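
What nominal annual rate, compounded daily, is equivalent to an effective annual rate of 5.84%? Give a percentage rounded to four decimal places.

5.6763%

(1 + r/365)^365 − 1 = 0.0584, so 1 + r/365 = 1.0584^(1/365).
r/365 = 0.000156, so r = 0.056763 = 5.6763%.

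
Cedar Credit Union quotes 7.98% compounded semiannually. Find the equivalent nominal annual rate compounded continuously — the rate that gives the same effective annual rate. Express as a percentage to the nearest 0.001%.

EAR = (1 + 0.0798/2)^2 − 1 = 0.081392.
Equivalent continuous rate: r = ln(1 + 0.081392) = 0.078249 = 7.825%.

7.825%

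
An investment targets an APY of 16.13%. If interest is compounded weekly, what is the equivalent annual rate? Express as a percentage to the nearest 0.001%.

(1 + r/52)^52 − 1 = 0.1613, so 1 + r/52 = 1.1613^(1/52).
r/52 = 0.002880, so r = 0.149755 = 14.976%.

14.976%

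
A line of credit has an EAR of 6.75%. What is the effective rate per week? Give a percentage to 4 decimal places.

0.1257%

The per-week rate i satisfies (1 + i)^52 = 1 + 0.0675.
i = 1.0675^(1/52) − 1 = 0.0012569 = 0.1257%.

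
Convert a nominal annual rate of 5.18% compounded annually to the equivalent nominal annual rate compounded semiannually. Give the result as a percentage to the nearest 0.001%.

5.115%

Compounded annually, EAR = nominal = 0.051800.
Solve (1 + r/2)^2 = 1.051800: r/2 = 1.051800^(1/2) − 1 = 0.025573, so r = 0.051146 = 5.115%.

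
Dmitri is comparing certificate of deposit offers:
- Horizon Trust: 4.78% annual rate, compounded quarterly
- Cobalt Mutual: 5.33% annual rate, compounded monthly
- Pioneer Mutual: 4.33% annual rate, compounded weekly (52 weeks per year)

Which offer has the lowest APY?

Horizon Trust: (1 + 0.0478/4)^4 − 1 = 4.866%
Cobalt Mutual: (1 + 0.0533/12)^12 − 1 = 5.462%
Pioneer Mutual: (1 + 0.0433/52)^52 − 1 = 4.423%
The lowest effective annual rate is Pioneer Mutual at 4.423%.

Pioneer Mutual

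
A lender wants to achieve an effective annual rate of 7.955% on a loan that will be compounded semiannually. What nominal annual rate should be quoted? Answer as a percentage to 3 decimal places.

(1 + r/2)^2 − 1 = 0.07955, so 1 + r/2 = 1.07955^(1/2).
r/2 = 0.039014, so r = 0.078028 = 7.803%.

7.803%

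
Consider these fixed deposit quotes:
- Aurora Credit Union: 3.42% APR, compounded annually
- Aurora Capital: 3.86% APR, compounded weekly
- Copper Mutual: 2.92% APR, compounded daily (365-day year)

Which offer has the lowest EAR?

Aurora Credit Union: compounded annually, EAR = 3.420%
Aurora Capital: (1 + 0.0386/52)^52 − 1 = 3.934%
Copper Mutual: (1 + 0.0292/365)^365 − 1 = 2.963%
The lowest effective annual rate is Copper Mutual at 2.963%.

Copper Mutual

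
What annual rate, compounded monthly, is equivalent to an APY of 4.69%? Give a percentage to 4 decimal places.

(1 + r/12)^12 − 1 = 0.0469, so 1 + r/12 = 1.0469^(1/12).
r/12 = 0.003827, so r = 0.045921 = 4.5921%.

4.5921%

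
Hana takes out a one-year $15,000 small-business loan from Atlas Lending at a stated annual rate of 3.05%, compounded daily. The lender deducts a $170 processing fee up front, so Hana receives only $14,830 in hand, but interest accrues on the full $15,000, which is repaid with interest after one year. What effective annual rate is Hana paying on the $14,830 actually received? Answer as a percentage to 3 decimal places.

4.279%

Amount owed after one year: 15,000 × (1 + 0.0305/365)^365 = 15,000 × 1.030969 = $15,464.53.
Effective rate on net proceeds: 15,464.53 / 14,830 − 1 = 0.042787 = 4.279%.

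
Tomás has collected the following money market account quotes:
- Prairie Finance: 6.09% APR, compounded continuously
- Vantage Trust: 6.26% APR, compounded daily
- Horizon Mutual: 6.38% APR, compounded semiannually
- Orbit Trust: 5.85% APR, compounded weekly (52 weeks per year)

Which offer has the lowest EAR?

Prairie Finance: e^0.0609 − 1 = 6.279%
Vantage Trust: (1 + 0.0626/365)^365 − 1 = 6.460%
Horizon Mutual: (1 + 0.0638/2)^2 − 1 = 6.482%
Orbit Trust: (1 + 0.0585/52)^52 − 1 = 6.021%
The lowest effective annual rate is Orbit Trust at 6.021%.

Orbit Trust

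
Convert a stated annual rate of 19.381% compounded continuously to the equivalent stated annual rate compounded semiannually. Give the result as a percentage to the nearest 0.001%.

20.351%

EAR under continuous compounding: e^0.19381 − 1 = 0.213866.
Solve (1 + r/2)^2 = 1.213866: r/2 = 1.213866^(1/2) − 1 = 0.101756, so r = 0.203511 = 20.351%.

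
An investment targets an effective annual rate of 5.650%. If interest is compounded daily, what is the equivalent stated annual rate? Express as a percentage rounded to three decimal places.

5.497%

(1 + r/365)^365 − 1 = 0.05650, so 1 + r/365 = 1.05650^(1/365).
r/365 = 0.000151, so r = 0.054966 = 5.497%.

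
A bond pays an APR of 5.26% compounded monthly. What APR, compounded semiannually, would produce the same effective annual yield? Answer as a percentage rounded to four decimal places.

5.3180%

EAR = (1 + 0.0526/12)^12 − 1 = 0.053887.
Solve (1 + r/2)^2 = 1.053887: r/2 = 1.053887^(1/2) − 1 = 0.026590, so r = 0.053180 = 5.3180%.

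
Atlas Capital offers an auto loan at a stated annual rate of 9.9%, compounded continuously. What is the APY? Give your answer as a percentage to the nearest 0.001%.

With continuous compounding, EAR = e^0.099 − 1.
e^0.099 = 1.104066, so EAR = 0.104066 = 10.407%.

10.407%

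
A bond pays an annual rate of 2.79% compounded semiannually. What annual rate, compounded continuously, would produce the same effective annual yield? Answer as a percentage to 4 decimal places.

2.7707%

EAR = (1 + 0.0279/2)^2 − 1 = 0.028095.
Equivalent continuous rate: r = ln(1 + 0.028095) = 0.027707 = 2.7707%.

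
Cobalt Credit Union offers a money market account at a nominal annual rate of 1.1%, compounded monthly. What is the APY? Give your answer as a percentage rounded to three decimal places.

EAR = (1 + 0.011/12)^12 − 1.
= 1.011056 − 1 = 1.106%.

1.106%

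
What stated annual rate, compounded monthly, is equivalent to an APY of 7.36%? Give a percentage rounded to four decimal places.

7.1228%

(1 + r/12)^12 − 1 = 0.0736, so 1 + r/12 = 1.0736^(1/12).
r/12 = 0.005936, so r = 0.071228 = 7.1228%.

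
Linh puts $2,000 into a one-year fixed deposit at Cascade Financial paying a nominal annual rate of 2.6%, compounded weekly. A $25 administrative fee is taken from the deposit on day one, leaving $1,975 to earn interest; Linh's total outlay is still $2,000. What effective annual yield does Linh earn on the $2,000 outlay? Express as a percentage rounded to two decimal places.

1.35%

Value after one year: 1,975 × (1 + 0.026/52)^52 = 1,975 × 1.026334 = $2,027.01.
Effective yield on the $2,000 outlay: 2,027.01 / 2,000 − 1 = 0.013505 = 1.35%.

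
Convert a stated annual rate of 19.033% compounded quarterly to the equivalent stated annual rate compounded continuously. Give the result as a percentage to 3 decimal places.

18.594%

EAR = (1 + 0.19033/4)^4 − 1 = 0.204351.
Equivalent continuous rate: r = ln(1 + 0.204351) = 0.185941 = 18.594%.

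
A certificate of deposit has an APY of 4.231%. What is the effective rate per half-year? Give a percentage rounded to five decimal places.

2.09358%

The per-half-year rate i satisfies (1 + i)^2 = 1 + 0.04231.
i = 1.04231^(1/2) − 1 = 0.0209358 = 2.09358%.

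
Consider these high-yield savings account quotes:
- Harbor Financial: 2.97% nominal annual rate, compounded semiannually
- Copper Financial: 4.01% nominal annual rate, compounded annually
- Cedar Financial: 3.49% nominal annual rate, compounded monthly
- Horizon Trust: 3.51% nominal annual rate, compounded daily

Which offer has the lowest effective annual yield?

Harbor Financial

Harbor Financial: (1 + 0.0297/2)^2 − 1 = 2.992%
Copper Financial: compounded annually, EAR = 4.010%
Cedar Financial: (1 + 0.0349/12)^12 − 1 = 3.546%
Horizon Trust: (1 + 0.0351/365)^365 − 1 = 3.572%
The lowest effective annual rate is Harbor Financial at 2.992%.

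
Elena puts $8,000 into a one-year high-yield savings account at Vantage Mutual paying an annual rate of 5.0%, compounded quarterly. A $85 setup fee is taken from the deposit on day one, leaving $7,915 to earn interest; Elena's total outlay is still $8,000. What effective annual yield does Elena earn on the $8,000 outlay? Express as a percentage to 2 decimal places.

3.98%

Value after one year: 7,915 × (1 + 0.050/4)^4 = 7,915 × 1.050945 = $8,318.23.
Effective yield on the $8,000 outlay: 8,318.23 / 8,000 − 1 = 0.039779 = 3.98%.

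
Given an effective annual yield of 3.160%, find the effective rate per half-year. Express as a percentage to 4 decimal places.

The per-half-year rate i satisfies (1 + i)^2 = 1 + 0.03160.
i = 1.03160^(1/2) − 1 = 0.0156771 = 1.5677%.

1.5677%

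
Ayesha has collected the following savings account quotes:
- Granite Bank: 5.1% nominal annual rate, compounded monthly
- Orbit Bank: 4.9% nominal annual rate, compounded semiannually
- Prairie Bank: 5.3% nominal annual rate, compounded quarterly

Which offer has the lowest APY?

Orbit Bank

Granite Bank: (1 + 0.051/12)^12 − 1 = 5.221%
Orbit Bank: (1 + 0.049/2)^2 − 1 = 4.960%
Prairie Bank: (1 + 0.053/4)^4 − 1 = 5.406%
The lowest effective annual rate is Orbit Bank at 4.960%.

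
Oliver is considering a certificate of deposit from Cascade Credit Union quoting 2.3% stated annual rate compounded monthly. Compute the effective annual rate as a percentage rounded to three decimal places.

EAR = (1 + 0.023/12)^12 − 1.
= 1.023244 − 1 = 2.324%.

2.324%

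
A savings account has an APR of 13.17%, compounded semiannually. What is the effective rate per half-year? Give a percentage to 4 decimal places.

6.5850%

With a nominal annual rate compounded semiannually, the periodic rate is the nominal rate divided by 2.
i = 0.1317 / 2 = 0.0658500 = 6.5850%.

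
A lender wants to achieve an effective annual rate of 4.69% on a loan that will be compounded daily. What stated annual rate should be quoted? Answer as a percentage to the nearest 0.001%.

4.584%

(1 + r/365)^365 − 1 = 0.0469, so 1 + r/365 = 1.0469^(1/365).
r/365 = 0.000126, so r = 0.045836 = 4.584%.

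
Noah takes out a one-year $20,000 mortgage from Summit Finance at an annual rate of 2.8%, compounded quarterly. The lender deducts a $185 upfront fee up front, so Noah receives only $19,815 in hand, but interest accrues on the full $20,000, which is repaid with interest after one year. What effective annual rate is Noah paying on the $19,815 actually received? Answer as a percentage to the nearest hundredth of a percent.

3.79%

Amount owed after one year: 20,000 × (1 + 0.028/4)^4 = 20,000 × 1.028295 = $20,565.91.
Effective rate on net proceeds: 20,565.91 / 19,815 − 1 = 0.037896 = 3.79%.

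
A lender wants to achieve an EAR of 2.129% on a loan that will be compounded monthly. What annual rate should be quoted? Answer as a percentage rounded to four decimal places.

2.1085%

(1 + r/12)^12 − 1 = 0.02129, so 1 + r/12 = 1.02129^(1/12).
r/12 = 0.001757, so r = 0.021085 = 2.1085%.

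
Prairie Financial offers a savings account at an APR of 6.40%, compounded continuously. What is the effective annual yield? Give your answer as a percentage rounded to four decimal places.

With continuous compounding, EAR = e^0.0640 − 1.
e^0.0640 = 1.066092, so EAR = 0.066092 = 6.6092%.

6.6092%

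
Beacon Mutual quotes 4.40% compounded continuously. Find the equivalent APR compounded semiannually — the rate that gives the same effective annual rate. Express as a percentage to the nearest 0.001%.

4.449%

EAR under continuous compounding: e^0.0440 − 1 = 0.044982.
Solve (1 + r/2)^2 = 1.044982: r/2 = 1.044982^(1/2) − 1 = 0.022244, so r = 0.044488 = 4.449%.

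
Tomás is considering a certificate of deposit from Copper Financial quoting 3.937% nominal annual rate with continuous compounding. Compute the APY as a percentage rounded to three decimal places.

With continuous compounding, EAR = e^0.03937 − 1.
e^0.03937 = 1.040155, so EAR = 0.040155 = 4.016%.

4.016%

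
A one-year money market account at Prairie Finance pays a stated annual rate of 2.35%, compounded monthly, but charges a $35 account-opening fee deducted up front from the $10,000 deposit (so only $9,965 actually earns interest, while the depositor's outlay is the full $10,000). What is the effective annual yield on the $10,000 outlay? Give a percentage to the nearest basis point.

2.02%

Value after one year: 9,965 × (1 + 0.0235/12)^12 = 9,965 × 1.023755 = $10,201.72.
Effective yield on the $10,000 outlay: 10,201.72 / 10,000 − 1 = 0.020172 = 2.02%.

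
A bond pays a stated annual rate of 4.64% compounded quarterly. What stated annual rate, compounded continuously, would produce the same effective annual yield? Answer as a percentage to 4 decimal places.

4.6133%

EAR = (1 + 0.0464/4)^4 − 1 = 0.047214.
Equivalent continuous rate: r = ln(1 + 0.047214) = 0.046133 = 4.6133%.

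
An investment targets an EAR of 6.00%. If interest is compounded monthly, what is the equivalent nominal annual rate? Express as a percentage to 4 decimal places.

5.8411%

(1 + r/12)^12 − 1 = 0.0600, so 1 + r/12 = 1.0600^(1/12).
r/12 = 0.004868, so r = 0.058411 = 5.8411%.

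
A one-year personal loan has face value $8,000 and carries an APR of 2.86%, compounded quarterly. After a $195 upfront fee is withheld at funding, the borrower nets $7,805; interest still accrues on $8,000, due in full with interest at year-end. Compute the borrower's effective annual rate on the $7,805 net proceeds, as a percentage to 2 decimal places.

Amount owed after one year: 8,000 × (1 + 0.0286/4)^4 = 8,000 × 1.028908 = $8,231.27.
Effective rate on net proceeds: 8,231.27 / 7,805 − 1 = 0.054614 = 5.46%.

5.46%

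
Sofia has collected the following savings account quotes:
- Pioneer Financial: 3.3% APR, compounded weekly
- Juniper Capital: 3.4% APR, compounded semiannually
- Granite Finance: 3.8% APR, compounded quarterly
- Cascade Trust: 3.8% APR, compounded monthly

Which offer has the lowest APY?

Pioneer Financial: (1 + 0.033/52)^52 − 1 = 3.354%
Juniper Capital: (1 + 0.034/2)^2 − 1 = 3.429%
Granite Finance: (1 + 0.038/4)^4 − 1 = 3.854%
Cascade Trust: (1 + 0.038/12)^12 − 1 = 3.867%
The lowest effective annual rate is Pioneer Financial at 3.354%.

Pioneer Financial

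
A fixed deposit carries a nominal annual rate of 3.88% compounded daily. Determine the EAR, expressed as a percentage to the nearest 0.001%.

3.956%

EAR = (1 + 0.0388/365)^365 − 1.
= 1.039560 − 1 = 3.956%.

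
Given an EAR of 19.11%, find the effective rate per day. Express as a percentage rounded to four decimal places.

0.0479%

The per-day rate i satisfies (1 + i)^365 = 1 + 0.1911.
i = 1.1911^(1/365) − 1 = 0.0004792 = 0.0479%.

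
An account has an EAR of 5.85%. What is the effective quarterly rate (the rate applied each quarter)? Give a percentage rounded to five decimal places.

The per-quarter rate i satisfies (1 + i)^4 = 1 + 0.0585.
i = 1.0585^(1/4) − 1 = 0.0143147 = 1.43147%.

1.43147%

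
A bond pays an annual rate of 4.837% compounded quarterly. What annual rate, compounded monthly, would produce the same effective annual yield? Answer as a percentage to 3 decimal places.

4.818%

EAR = (1 + 0.04837/4)^4 − 1 = 0.049254.
Solve (1 + r/12)^12 = 1.049254: r/12 = 1.049254^(1/12) − 1 = 0.004015, so r = 0.048176 = 4.818%.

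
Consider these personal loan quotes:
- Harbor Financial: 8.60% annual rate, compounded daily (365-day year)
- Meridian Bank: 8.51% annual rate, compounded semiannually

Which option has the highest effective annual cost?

Harbor Financial

Harbor Financial: (1 + 0.0860/365)^365 − 1 = 8.980%
Meridian Bank: (1 + 0.0851/2)^2 − 1 = 8.691%
The highest effective annual rate is Harbor Financial at 8.980%.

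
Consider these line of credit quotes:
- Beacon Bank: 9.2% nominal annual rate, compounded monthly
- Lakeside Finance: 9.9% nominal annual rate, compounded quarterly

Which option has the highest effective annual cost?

Lakeside Finance

Beacon Bank: (1 + 0.092/12)^12 − 1 = 9.598%
Lakeside Finance: (1 + 0.099/4)^4 − 1 = 10.274%
The highest effective annual rate is Lakeside Finance at 10.274%.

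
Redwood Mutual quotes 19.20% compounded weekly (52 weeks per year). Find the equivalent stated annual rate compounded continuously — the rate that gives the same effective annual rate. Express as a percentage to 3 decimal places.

19.165%

EAR = (1 + 0.1920/52)^52 − 1 = 0.211242.
Equivalent continuous rate: r = ln(1 + 0.211242) = 0.191646 = 19.165%.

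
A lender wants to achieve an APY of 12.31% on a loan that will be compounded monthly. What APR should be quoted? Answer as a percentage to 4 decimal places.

(1 + r/12)^12 − 1 = 0.1231, so 1 + r/12 = 1.1231^(1/12).
r/12 = 0.009721, so r = 0.116656 = 11.6656%.

11.6656%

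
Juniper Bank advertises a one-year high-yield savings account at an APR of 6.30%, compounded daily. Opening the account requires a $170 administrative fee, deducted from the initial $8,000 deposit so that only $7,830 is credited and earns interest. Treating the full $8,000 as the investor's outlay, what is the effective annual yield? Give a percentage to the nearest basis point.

Value after one year: 7,830 × (1 + 0.0630/365)^365 = 7,830 × 1.065021 = $8,339.11.
Effective yield on the $8,000 outlay: 8,339.11 / 8,000 − 1 = 0.042389 = 4.24%.

4.24%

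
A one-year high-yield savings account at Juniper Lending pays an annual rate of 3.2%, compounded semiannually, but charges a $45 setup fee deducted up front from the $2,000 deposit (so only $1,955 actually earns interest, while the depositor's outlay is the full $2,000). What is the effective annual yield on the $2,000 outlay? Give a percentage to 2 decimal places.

0.90%

Value after one year: 1,955 × (1 + 0.032/2)^2 = 1,955 × 1.032256 = $2,018.06.
Effective yield on the $2,000 outlay: 2,018.06 / 2,000 − 1 = 0.009030 = 0.90%.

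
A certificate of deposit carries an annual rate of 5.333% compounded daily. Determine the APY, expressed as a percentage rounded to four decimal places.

EAR = (1 + 0.05333/365)^365 − 1.
= (1 + 0.000146)^365 − 1 = 1.054774 − 1 = 5.4774%.

5.4774%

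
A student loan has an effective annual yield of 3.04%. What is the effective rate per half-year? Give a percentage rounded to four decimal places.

The per-half-year rate i satisfies (1 + i)^2 = 1 + 0.0304.
i = 1.0304^(1/2) − 1 = 0.0150862 = 1.5086%.

1.5086%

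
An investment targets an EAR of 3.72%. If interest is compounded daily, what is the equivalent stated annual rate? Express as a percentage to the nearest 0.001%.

(1 + r/365)^365 − 1 = 0.0372, so 1 + r/365 = 1.0372^(1/365).
r/365 = 0.000100, so r = 0.036527 = 3.653%.

3.653%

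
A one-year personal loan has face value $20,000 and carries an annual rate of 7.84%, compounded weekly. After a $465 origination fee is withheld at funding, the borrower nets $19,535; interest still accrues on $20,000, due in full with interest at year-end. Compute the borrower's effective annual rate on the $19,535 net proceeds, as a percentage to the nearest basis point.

10.72%

Amount owed after one year: 20,000 × (1 + 0.0784/52)^52 = 20,000 × 1.081491 = $21,629.83.
Effective rate on net proceeds: 21,629.83 / 19,535 − 1 = 0.107235 = 10.72%.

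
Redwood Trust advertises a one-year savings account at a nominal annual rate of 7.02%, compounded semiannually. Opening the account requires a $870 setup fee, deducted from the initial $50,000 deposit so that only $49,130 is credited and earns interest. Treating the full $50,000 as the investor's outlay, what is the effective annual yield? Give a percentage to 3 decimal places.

5.279%

Value after one year: 49,130 × (1 + 0.0702/2)^2 = 49,130 × 1.071432 = $52,639.45.
Effective yield on the $50,000 outlay: 52,639.45 / 50,000 − 1 = 0.052789 = 5.279%.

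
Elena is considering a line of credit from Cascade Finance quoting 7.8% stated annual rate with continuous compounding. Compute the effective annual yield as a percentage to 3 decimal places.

8.112%

With continuous compounding, EAR = e^0.078 − 1.
e^0.078 = 1.081123, so EAR = 0.081123 = 8.112%.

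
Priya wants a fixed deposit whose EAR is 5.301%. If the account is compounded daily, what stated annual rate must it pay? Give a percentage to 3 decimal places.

5.166%

(1 + r/365)^365 − 1 = 0.05301, so 1 + r/365 = 1.05301^(1/365).
r/365 = 0.000142, so r = 0.051656 = 5.166%.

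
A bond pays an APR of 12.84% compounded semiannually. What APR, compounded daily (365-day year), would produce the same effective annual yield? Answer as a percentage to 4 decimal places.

12.4468%

EAR = (1 + 0.1284/2)^2 − 1 = 0.132522.
Solve (1 + r/365)^365 = 1.132522: r/365 = 1.132522^(1/365) − 1 = 0.000341, so r = 0.124468 = 12.4468%.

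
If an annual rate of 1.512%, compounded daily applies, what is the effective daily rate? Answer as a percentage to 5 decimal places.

0.00414%

With a nominal annual rate compounded daily, the periodic rate is the nominal rate divided by 365.
i = 0.01512 / 365 = 0.0000414 = 0.00414%.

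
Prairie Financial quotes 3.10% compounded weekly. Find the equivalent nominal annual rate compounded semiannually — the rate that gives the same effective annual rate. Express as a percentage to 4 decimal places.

3.1232%

EAR = (1 + 0.0310/52)^52 − 1 = 0.031476.
Solve (1 + r/2)^2 = 1.031476: r/2 = 1.031476^(1/2) − 1 = 0.015616, so r = 0.031232 = 3.1232%.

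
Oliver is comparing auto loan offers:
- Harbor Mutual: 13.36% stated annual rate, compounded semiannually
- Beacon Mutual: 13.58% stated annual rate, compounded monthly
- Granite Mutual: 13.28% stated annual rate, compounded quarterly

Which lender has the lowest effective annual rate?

Harbor Mutual: (1 + 0.1336/2)^2 − 1 = 13.806%
Beacon Mutual: (1 + 0.1358/12)^12 − 1 = 14.458%
Granite Mutual: (1 + 0.1328/4)^4 − 1 = 13.956%
The lowest effective annual rate is Harbor Mutual at 13.806%.

Harbor Mutual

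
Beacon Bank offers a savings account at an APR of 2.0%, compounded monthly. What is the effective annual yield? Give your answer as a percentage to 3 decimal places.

EAR = (1 + 0.020/12)^12 − 1.
= (1 + 0.001667)^12 − 1 = 1.020184 − 1 = 2.018%.

2.018%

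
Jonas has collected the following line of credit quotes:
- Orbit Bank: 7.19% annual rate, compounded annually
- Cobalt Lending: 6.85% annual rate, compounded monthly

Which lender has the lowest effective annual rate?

Cobalt Lending

Orbit Bank: compounded annually, EAR = 7.190%
Cobalt Lending: (1 + 0.0685/12)^12 − 1 = 7.069%
The lowest effective annual rate is Cobalt Lending at 7.069%.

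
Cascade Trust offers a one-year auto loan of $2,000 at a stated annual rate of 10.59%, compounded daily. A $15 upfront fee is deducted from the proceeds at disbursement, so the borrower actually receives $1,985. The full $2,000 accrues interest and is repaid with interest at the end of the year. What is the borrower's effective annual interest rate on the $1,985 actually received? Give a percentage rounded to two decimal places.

12.01%

Amount owed after one year: 2,000 × (1 + 0.1059/365)^365 = 2,000 × 1.111694 = $2,223.39.
Effective rate on net proceeds: 2,223.39 / 1,985 − 1 = 0.120094 = 12.01%.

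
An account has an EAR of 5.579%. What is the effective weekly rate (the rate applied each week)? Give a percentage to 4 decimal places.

0.1045%

The per-week rate i satisfies (1 + i)^52 = 1 + 0.05579.
i = 1.05579^(1/52) − 1 = 0.0010446 = 0.1045%.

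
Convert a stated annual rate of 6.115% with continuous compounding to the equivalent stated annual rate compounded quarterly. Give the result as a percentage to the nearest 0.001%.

EAR under continuous compounding: e^0.06115 − 1 = 0.063058.
Solve (1 + r/4)^4 = 1.063058: r/4 = 1.063058^(1/4) − 1 = 0.015405, so r = 0.061620 = 6.162%.

6.162%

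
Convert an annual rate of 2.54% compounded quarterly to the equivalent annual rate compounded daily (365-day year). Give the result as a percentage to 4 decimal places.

2.5321%

EAR = (1 + 0.0254/4)^4 − 1 = 0.025643.
Solve (1 + r/365)^365 = 1.025643: r/365 = 1.025643^(1/365) − 1 = 0.000069, so r = 0.025321 = 2.5321%.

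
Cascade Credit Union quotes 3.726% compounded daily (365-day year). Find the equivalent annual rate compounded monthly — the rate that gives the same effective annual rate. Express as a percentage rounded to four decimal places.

EAR = (1 + 0.03726/365)^365 − 1 = 0.037961.
Solve (1 + r/12)^12 = 1.037961: r/12 = 1.037961^(1/12) − 1 = 0.003110, so r = 0.037316 = 3.7316%.

3.7316%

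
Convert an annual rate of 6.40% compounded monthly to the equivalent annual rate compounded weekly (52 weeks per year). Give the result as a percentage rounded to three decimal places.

6.387%

EAR = (1 + 0.0640/12)^12 − 1 = 0.065911.
Solve (1 + r/52)^52 = 1.065911: r/52 = 1.065911^(1/52) − 1 = 0.001228, so r = 0.063869 = 6.387%.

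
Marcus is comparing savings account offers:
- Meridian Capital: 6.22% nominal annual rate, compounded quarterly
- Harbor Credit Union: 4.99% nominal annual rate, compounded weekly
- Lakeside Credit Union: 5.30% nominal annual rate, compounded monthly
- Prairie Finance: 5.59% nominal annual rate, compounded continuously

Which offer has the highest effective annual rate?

Meridian Capital

Meridian Capital: (1 + 0.0622/4)^4 − 1 = 6.367%
Harbor Credit Union: (1 + 0.0499/52)^52 − 1 = 5.114%
Lakeside Credit Union: (1 + 0.0530/12)^12 − 1 = 5.431%
Prairie Finance: e^0.0559 − 1 = 5.749%
The highest effective annual rate is Meridian Capital at 6.367%.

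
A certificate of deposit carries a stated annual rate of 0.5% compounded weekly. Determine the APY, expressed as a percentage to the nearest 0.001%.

EAR = (1 + 0.005/52)^52 − 1.
= 1.005012 − 1 = 0.501%.

0.501%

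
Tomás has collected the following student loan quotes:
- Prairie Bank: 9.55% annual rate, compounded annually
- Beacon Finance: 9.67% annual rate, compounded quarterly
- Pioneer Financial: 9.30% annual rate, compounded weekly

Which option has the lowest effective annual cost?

Prairie Bank

Prairie Bank: compounded annually, EAR = 9.550%
Beacon Finance: (1 + 0.0967/4)^4 − 1 = 10.026%
Pioneer Financial: (1 + 0.0930/52)^52 − 1 = 9.737%
The lowest effective annual rate is Prairie Bank at 9.550%.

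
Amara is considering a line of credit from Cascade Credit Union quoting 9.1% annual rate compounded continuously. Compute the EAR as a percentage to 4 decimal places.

9.5269%

With continuous compounding, EAR = e^0.091 − 1.
e^0.091 = 1.095269, so EAR = 0.095269 = 9.5269%.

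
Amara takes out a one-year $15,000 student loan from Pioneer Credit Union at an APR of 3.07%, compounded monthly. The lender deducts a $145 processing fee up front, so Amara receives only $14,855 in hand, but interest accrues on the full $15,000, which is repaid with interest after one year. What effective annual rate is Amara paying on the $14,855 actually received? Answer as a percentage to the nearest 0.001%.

Amount owed after one year: 15,000 × (1 + 0.0307/12)^12 = 15,000 × 1.031136 = $15,467.04.
Effective rate on net proceeds: 15,467.04 / 14,855 − 1 = 0.041201 = 4.120%.

4.120%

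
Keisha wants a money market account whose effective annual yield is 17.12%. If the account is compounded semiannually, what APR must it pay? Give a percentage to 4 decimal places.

(1 + r/2)^2 − 1 = 0.1712, so 1 + r/2 = 1.1712^(1/2).
r/2 = 0.082220, so r = 0.164440 = 16.4440%.

16.4440%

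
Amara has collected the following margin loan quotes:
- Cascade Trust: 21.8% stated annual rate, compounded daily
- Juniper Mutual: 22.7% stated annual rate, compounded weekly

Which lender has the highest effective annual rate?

Cascade Trust: (1 + 0.218/365)^365 − 1 = 24.351%
Juniper Mutual: (1 + 0.227/52)^52 − 1 = 25.421%
The highest effective annual rate is Juniper Mutual at 25.421%.

Juniper Mutual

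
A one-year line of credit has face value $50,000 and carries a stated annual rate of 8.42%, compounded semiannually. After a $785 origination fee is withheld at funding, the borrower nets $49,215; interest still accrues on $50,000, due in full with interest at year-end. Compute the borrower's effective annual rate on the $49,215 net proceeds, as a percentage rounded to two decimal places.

Amount owed after one year: 50,000 × (1 + 0.0842/2)^2 = 50,000 × 1.085972 = $54,298.62.
Effective rate on net proceeds: 54,298.62 / 49,215 − 1 = 0.103294 = 10.33%.

10.33%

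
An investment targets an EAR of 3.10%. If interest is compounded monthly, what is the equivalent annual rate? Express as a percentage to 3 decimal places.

3.057%

(1 + r/12)^12 − 1 = 0.0310, so 1 + r/12 = 1.0310^(1/12).
r/12 = 0.002547, so r = 0.030568 = 3.057%.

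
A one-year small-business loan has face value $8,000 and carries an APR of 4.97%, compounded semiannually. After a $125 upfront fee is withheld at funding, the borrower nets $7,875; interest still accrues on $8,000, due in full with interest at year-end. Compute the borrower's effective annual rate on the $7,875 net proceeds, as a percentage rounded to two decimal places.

6.70%

Amount owed after one year: 8,000 × (1 + 0.0497/2)^2 = 8,000 × 1.050318 = $8,402.54.
Effective rate on net proceeds: 8,402.54 / 7,875 − 1 = 0.066989 = 6.70%.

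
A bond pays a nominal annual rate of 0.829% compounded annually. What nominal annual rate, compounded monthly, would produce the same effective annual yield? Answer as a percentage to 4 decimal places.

Compounded annually, EAR = nominal = 0.008290.
Solve (1 + r/12)^12 = 1.008290: r/12 = 1.008290^(1/12) − 1 = 0.000688, so r = 0.008259 = 0.8259%.

0.8259%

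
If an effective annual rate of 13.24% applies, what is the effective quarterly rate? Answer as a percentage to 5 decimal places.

3.15730%

The per-quarter rate i satisfies (1 + i)^4 = 1 + 0.1324.
i = 1.1324^(1/4) − 1 = 0.0315730 = 3.15730%.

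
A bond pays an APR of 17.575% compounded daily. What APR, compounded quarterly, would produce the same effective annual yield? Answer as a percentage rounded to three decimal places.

EAR = (1 + 0.17575/365)^365 − 1 = 0.192090.
Solve (1 + r/4)^4 = 1.192090: r/4 = 1.192090^(1/4) − 1 = 0.044906, so r = 0.179624 = 17.962%.

17.962%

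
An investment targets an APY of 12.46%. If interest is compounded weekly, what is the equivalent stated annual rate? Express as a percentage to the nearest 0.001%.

11.756%

(1 + r/52)^52 − 1 = 0.1246, so 1 + r/52 = 1.1246^(1/52).
r/52 = 0.002261, so r = 0.117560 = 11.756%.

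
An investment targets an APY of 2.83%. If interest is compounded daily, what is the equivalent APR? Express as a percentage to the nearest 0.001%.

2.791%

(1 + r/365)^365 − 1 = 0.0283, so 1 + r/365 = 1.0283^(1/365).
r/365 = 0.000076, so r = 0.027908 = 2.791%.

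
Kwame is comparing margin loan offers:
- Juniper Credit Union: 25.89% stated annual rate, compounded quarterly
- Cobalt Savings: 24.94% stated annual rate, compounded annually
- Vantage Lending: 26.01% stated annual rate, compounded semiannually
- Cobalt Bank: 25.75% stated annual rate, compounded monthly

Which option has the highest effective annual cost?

Juniper Credit Union: (1 + 0.2589/4)^4 − 1 = 28.514%
Cobalt Savings: compounded annually, EAR = 24.940%
Vantage Lending: (1 + 0.2601/2)^2 − 1 = 27.701%
Cobalt Bank: (1 + 0.2575/12)^12 − 1 = 29.017%
The highest effective annual rate is Cobalt Bank at 29.017%.

Cobalt Bank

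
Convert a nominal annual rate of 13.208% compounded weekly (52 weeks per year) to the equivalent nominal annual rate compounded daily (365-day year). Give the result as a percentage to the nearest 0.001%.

13.194%

EAR = (1 + 0.13208/52)^52 − 1 = 0.141009.
Solve (1 + r/365)^365 = 1.141009: r/365 = 1.141009^(1/365) − 1 = 0.000361, so r = 0.131936 = 13.194%.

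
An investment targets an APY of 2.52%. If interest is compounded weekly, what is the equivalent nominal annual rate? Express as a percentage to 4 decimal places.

2.4894%

(1 + r/52)^52 − 1 = 0.0252, so 1 + r/52 = 1.0252^(1/52).
r/52 = 0.000479, so r = 0.024894 = 2.4894%.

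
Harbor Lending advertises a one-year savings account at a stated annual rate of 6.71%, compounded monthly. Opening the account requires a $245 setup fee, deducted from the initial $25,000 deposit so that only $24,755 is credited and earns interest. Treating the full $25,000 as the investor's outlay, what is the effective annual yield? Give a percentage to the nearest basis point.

5.87%

Value after one year: 24,755 × (1 + 0.0671/12)^12 = 24,755 × 1.069203 = $26,468.11.
Effective yield on the $25,000 outlay: 26,468.11 / 25,000 − 1 = 0.058724 = 5.87%.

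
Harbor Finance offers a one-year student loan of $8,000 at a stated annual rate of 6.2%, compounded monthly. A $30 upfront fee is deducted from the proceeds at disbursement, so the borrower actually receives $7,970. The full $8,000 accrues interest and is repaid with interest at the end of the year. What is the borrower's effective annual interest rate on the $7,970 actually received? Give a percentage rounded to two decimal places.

Amount owed after one year: 8,000 × (1 + 0.062/12)^12 = 8,000 × 1.063793 = $8,510.34.
Effective rate on net proceeds: 8,510.34 / 7,970 − 1 = 0.067797 = 6.78%.

6.78%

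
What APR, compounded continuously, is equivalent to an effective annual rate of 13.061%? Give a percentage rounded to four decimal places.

Continuous: nominal r satisfies e^r − 1 = 0.13061.
r = ln(1 + 0.13061) = ln(1.13061) = 0.122757 = 12.2757%.

12.2757%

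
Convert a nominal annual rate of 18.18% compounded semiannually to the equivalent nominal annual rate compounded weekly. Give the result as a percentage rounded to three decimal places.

17.430%

EAR = (1 + 0.1818/2)^2 − 1 = 0.190063.
Solve (1 + r/52)^52 = 1.190063: r/52 = 1.190063^(1/52) − 1 = 0.003352, so r = 0.174298 = 17.430%.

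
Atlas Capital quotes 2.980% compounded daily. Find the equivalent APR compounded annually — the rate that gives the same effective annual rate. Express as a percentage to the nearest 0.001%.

EAR = (1 + 0.02980/365)^365 − 1 = 0.030247.
Compounded annually, the equivalent nominal rate is the EAR itself: 3.025%.

3.025%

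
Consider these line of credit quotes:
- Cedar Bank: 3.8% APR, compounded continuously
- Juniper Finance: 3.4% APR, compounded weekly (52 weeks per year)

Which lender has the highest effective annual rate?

Cedar Bank

Cedar Bank: e^0.038 − 1 = 3.873%
Juniper Finance: (1 + 0.034/52)^52 − 1 = 3.457%
The highest effective annual rate is Cedar Bank at 3.873%.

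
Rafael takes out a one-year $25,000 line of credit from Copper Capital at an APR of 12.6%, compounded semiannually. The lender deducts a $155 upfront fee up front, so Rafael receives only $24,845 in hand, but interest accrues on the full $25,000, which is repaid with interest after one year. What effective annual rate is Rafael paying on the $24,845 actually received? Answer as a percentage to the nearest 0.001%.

13.702%

Amount owed after one year: 25,000 × (1 + 0.126/2)^2 = 25,000 × 1.129969 = $28,249.22.
Effective rate on net proceeds: 28,249.22 / 24,845 − 1 = 0.137019 = 13.702%.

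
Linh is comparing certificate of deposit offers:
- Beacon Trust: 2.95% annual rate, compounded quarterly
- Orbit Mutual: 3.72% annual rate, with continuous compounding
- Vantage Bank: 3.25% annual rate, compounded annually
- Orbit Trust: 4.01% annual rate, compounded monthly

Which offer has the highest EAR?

Orbit Trust

Beacon Trust: (1 + 0.0295/4)^4 − 1 = 2.983%
Orbit Mutual: e^0.0372 − 1 = 3.790%
Vantage Bank: compounded annually, EAR = 3.250%
Orbit Trust: (1 + 0.0401/12)^12 − 1 = 4.085%
The highest effective annual rate is Orbit Trust at 4.085%.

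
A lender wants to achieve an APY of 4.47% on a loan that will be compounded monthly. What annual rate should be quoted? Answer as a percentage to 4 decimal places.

4.3810%

(1 + r/12)^12 − 1 = 0.0447, so 1 + r/12 = 1.0447^(1/12).
r/12 = 0.003651, so r = 0.043810 = 4.3810%.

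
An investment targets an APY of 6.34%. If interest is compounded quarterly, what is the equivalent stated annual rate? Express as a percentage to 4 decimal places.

(1 + r/4)^4 − 1 = 0.0634, so 1 + r/4 = 1.0634^(1/4).
r/4 = 0.015487, so r = 0.061946 = 6.1946%.

6.1946%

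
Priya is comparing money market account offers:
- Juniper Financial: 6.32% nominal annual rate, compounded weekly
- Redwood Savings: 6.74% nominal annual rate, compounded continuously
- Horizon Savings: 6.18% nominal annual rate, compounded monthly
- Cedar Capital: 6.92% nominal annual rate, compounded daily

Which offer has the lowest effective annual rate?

Horizon Savings

Juniper Financial: (1 + 0.0632/52)^52 − 1 = 6.520%
Redwood Savings: e^0.0674 − 1 = 6.972%
Horizon Savings: (1 + 0.0618/12)^12 − 1 = 6.358%
Cedar Capital: (1 + 0.0692/365)^365 − 1 = 7.164%
The lowest effective annual rate is Horizon Savings at 6.358%.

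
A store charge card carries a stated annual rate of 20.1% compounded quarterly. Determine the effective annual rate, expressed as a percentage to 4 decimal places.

EAR = (1 + 0.201/4)^4 − 1.
= (1 + 0.050250)^4 − 1 = 1.216664 − 1 = 21.6664%.

21.6664%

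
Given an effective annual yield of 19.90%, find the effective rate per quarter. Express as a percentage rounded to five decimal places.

The per-quarter rate i satisfies (1 + i)^4 = 1 + 0.1990.
i = 1.1990^(1/4) − 1 = 0.0464170 = 4.64170%.

4.64170%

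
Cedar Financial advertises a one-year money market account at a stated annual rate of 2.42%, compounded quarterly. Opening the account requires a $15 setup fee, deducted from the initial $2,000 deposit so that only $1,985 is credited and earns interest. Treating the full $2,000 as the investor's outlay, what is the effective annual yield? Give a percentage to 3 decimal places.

Value after one year: 1,985 × (1 + 0.0242/4)^4 = 1,985 × 1.024421 = $2,033.47.
Effective yield on the $2,000 outlay: 2,033.47 / 2,000 − 1 = 0.016737 = 1.674%.

1.674%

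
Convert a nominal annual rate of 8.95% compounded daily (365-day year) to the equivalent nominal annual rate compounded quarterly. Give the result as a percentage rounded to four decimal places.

9.0498%

EAR = (1 + 0.0895/365)^365 − 1 = 0.093615.
Solve (1 + r/4)^4 = 1.093615: r/4 = 1.093615^(1/4) − 1 = 0.022624, so r = 0.090498 = 9.0498%.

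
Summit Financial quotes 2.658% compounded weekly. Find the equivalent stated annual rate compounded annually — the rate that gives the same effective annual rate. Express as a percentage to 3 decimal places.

EAR = (1 + 0.02658/52)^52 − 1 = 0.026929.
Compounded annually, the equivalent nominal rate is the EAR itself: 2.693%.

2.693%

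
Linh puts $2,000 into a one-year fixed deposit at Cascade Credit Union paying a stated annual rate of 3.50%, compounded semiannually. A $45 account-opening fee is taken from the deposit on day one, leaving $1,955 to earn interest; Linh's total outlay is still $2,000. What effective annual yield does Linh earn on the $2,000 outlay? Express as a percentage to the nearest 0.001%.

Value after one year: 1,955 × (1 + 0.0350/2)^2 = 1,955 × 1.035306 = $2,024.02.
Effective yield on the $2,000 outlay: 2,024.02 / 2,000 − 1 = 0.012012 = 1.201%.

1.201%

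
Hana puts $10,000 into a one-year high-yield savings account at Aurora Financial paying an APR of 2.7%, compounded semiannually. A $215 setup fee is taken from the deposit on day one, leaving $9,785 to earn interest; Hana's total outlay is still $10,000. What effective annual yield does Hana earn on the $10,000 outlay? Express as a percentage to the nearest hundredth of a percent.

Value after one year: 9,785 × (1 + 0.027/2)^2 = 9,785 × 1.027182 = $10,050.98.
Effective yield on the $10,000 outlay: 10,050.98 / 10,000 − 1 = 0.005098 = 0.51%.

0.51%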